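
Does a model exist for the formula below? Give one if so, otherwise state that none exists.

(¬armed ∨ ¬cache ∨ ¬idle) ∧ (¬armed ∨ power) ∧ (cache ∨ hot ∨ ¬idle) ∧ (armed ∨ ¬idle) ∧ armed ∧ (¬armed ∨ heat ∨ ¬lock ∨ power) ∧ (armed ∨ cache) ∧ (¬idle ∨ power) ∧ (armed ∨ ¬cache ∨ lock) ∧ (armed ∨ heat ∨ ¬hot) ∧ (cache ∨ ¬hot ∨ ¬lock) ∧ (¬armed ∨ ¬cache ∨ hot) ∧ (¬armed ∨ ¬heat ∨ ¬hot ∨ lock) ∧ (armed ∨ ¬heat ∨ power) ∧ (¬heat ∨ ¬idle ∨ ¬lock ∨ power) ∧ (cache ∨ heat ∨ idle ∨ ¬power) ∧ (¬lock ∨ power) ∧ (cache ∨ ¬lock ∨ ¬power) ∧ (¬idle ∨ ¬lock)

cache=T, hot=T, idle=F, armed=T, heat=T, lock=T, power=T

Unit clause (armed) forces armed = True.
In (¬armed ∨ power) only power is left, so power = True.
Set cache = True.
  then (¬armed ∨ ¬cache ∨ ¬idle) forces idle = False.
  then (¬armed ∨ ¬cache ∨ hot) forces hot = True.
Set heat = True.
  then (¬armed ∨ ¬heat ∨ ¬hot ∨ lock) forces lock = True.
All clauses satisfied.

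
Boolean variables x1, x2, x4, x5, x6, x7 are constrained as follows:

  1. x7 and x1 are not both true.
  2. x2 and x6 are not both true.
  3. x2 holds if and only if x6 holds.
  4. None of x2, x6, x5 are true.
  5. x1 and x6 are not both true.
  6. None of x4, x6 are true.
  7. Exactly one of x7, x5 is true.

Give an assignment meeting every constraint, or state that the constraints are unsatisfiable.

x1 = False, x2 = False, x4 = False, x5 = False, x6 = False, x7 = True

  (1) x7=T, x1=F — not both ✓
  (2) x2=F, x6=F — not both ✓
  (3) x2=F, x6=F — same ✓
  (4) {x2, x6, x5}: 0 true — none ✓
  (5) x1=F, x6=F — not both ✓
  (6) {x4, x6}: 0 true — none ✓
  (7) {x7, x5}: 1 true — exactly one ✓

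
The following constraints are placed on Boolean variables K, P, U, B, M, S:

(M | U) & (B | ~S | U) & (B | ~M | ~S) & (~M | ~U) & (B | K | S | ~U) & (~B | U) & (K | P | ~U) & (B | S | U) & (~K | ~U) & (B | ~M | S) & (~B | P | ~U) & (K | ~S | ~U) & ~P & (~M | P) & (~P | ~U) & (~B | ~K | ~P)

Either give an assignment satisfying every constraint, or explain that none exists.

Case P = True:
  Clause (~P) is falsified — contradiction.
Case P = False:
  (~M | P) forces M = False.
  (M | U) forces U = True.
  (K | P | ~U) forces K = True.
  Clause (~K | ~U) is falsified — contradiction.
Both cases fail, so the formula is unsatisfiable.

No satisfying assignment exists.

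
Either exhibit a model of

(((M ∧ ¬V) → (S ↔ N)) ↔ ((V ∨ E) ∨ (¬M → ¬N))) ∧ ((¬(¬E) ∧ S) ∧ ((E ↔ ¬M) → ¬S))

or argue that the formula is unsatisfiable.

V=T, M=T, E=T, N=F, S=T

  ((M ∧ ¬V) → (S ↔ N)) ↔ ((V ∨ E) ∨ (¬M → ¬N)) = True
    (M ∧ ¬V) → (S ↔ N) = True
      M ∧ ¬V = False
        ¬V = False
      S ↔ N = False
    (V ∨ E) ∨ (¬M → ¬N) = True
      V ∨ E = True
      ¬M → ¬N = True
        ¬M = False
        ¬N = True
  (¬(¬E) ∧ S) ∧ ((E ↔ ¬M) → ¬S) = True
    ¬(¬E) ∧ S = True
      ¬(¬E) = True
        ¬E = False
    (E ↔ ¬M) → ¬S = True
      E ↔ ¬M = False
        ¬M = False
      ¬S = False
Both conjuncts True, so the formula holds.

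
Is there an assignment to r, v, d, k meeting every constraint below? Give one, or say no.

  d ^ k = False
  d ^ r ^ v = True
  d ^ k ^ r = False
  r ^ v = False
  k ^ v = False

Unsatisfiable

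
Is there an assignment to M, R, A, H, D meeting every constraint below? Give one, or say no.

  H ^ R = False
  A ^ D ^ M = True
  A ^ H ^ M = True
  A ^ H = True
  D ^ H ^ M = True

No satisfying assignment exists.

Adding constraints 2, 4, 5 mod 2: every variable appears an even number of times on the left, so the left side is 0.
But the right sides sum to 1 (mod 2). 0 ≠ 1 — the system is inconsistent.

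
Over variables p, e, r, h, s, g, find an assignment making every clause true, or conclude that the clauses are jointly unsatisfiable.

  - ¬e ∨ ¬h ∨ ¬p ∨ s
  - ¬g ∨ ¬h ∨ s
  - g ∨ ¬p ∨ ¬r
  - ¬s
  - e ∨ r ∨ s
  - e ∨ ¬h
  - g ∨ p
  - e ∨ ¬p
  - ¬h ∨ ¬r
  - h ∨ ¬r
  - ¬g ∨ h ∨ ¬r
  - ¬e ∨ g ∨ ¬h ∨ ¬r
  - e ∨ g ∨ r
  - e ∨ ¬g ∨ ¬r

p: False, e: True, r: False, h: False, s: False, g: True

Unit clause (¬s) forces s = False.
Set p = False.
  then (g ∨ p) forces g = True.
  then (¬g ∨ ¬h ∨ s) forces h = False.
  then (h ∨ ¬r) forces r = False.
  then (e ∨ r ∨ s) forces e = True.
All clauses satisfied.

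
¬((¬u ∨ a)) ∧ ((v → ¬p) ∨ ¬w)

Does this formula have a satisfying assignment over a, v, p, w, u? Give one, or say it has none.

a = False; v = False; p = True; w = False; u = True

  ¬((¬u ∨ a)) = True
    ¬u ∨ a = False
      ¬u = False
  (v → ¬p) ∨ ¬w = True
    v → ¬p = True
      ¬p = False
    ¬w = True
Both conjuncts True, so the formula holds.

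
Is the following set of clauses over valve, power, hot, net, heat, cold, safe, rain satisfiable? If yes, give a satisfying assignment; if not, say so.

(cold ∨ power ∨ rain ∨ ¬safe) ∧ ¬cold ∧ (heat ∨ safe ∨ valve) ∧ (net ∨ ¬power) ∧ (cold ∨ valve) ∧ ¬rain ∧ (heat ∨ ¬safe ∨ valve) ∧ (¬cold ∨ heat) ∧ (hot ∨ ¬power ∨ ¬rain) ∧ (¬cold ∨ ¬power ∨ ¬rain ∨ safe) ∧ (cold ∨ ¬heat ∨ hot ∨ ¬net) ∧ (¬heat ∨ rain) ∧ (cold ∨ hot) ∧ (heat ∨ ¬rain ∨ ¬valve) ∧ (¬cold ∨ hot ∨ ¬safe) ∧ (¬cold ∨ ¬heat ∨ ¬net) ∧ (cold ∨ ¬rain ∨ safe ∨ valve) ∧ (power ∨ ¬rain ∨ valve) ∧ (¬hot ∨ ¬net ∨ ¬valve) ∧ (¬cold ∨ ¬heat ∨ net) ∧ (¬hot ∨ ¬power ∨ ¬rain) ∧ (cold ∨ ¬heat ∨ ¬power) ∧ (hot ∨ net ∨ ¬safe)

Unit clause (¬cold) forces cold = False.
In (cold ∨ valve) only valve is left, so valve = True.
Unit clause (¬rain) forces rain = False.
In (¬heat ∨ rain) only ¬heat is left, so heat = False.
In (cold ∨ hot) only hot is left, so hot = True.
In (¬hot ∨ ¬net ∨ ¬valve) only ¬net is left, so net = False.
In (net ∨ ¬power) only ¬power is left, so power = False.
In (cold ∨ power ∨ rain ∨ ¬safe) only ¬safe is left, so safe = False.
All clauses satisfied.

valve = True, power = False, hot = True, net = False, heat = False, cold = False, safe = False, rain = False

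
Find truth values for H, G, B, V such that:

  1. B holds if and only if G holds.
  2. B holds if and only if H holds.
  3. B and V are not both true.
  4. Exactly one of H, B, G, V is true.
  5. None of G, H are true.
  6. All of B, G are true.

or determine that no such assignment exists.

Case G = True:
  Constraint (5) is violated (G=T) — contradiction.
Case G = False:
  Constraint (6) is violated (G=F) — contradiction.
Both cases fail — unsatisfiable.

The formula is unsatisfiable.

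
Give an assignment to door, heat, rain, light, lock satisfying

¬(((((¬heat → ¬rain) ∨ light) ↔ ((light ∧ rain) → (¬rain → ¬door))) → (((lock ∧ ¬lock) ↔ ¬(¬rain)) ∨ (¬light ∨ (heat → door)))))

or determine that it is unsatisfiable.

door = False; heat = True; rain = True; light = True; lock = False

  ¬(((((¬heat → ¬rain) ∨ light) ↔ ((light ∧ rain) → (¬rain → ¬door))) → (((lock ∧ ¬lock) ↔ ¬(¬rain)) ∨ (¬light ∨ (heat → door))))) = True
    (((¬heat → ¬rain) ∨ light) ↔ ((light ∧ rain) → (¬rain → ¬door))) → (((lock ∧ ¬lock) ↔ ¬(¬rain)) ∨ (¬light ∨ (heat → door))) = False
      ((¬heat → ¬rain) ∨ light) ↔ ((light ∧ rain) → (¬rain → ¬door)) = True
        (¬heat → ¬rain) ∨ light = True
          ¬heat → ¬rain = True
            ¬heat = False
            ¬rain = False
        (light ∧ rain) → (¬rain → ¬door) = True
          light ∧ rain = True
          ¬rain → ¬door = True
            ¬rain = False
            ¬door = True
      ((lock ∧ ¬lock) ↔ ¬(¬rain)) ∨ (¬light ∨ (heat → door)) = False
        (lock ∧ ¬lock) ↔ ¬(¬rain) = False
          lock ∧ ¬lock = False
            ¬lock = True
          ¬(¬rain) = True
            ¬rain = False
        ¬light ∨ (heat → door) = False
          ¬light = False
          heat → door = False
The formula evaluates to True.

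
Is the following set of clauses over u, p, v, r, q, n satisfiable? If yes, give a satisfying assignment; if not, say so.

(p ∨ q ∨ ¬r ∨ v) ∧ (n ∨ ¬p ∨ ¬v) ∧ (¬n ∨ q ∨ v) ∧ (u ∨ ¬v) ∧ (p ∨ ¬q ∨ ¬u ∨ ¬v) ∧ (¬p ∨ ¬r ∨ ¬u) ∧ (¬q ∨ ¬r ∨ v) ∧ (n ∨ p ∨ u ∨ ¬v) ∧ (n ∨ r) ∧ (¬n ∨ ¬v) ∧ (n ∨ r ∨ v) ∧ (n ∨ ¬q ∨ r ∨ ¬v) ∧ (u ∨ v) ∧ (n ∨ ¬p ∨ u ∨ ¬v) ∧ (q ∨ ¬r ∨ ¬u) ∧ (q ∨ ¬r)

Set u = True.
Set p = False.
Try v = True:
  (p ∨ ¬q ∨ ¬u ∨ ¬v) forces q = False.
  (¬n ∨ ¬v) forces n = False.
  (n ∨ r) forces r = True.
  clause (q ∨ ¬r ∨ ¬u) is falsified — backtrack.
So v = False.
Set r = False.
  then (n ∨ r) forces n = True.
  then (¬n ∨ q ∨ v) forces q = True.
All clauses satisfied.

u = True; p = False; v = False; r = False; q = True; n = True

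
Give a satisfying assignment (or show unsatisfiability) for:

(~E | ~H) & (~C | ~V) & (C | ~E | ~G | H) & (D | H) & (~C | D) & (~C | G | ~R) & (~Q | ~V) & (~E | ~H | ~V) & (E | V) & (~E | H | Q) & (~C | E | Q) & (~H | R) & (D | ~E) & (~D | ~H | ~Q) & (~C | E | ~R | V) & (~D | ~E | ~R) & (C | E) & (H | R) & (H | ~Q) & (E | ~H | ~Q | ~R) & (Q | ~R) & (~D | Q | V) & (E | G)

Case R = True:
  (Q | ~R) forces Q = True.
  (~Q | ~V) forces V = False.
  (E | V) forces E = True.
  (~E | ~H) forces H = False.
  Clause (H | ~Q) is falsified — contradiction.
Case R = False:
  (~H | R) forces H = False.
  Clause (H | R) is falsified — contradiction.
Both cases fail, so the formula is unsatisfiable.

The formula is unsatisfiable.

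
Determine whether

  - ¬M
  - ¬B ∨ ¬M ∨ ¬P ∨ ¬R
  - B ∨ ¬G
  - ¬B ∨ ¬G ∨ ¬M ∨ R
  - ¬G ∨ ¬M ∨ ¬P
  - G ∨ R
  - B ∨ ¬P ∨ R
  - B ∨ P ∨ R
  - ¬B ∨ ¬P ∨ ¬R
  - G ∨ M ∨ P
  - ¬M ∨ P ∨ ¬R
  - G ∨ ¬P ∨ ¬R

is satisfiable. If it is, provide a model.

M = False, B = True, R = True, G = True, P = False

Unit clause (¬M) forces M = False.
Try B = False:
  (B ∨ ¬G) forces G = False.
  (G ∨ R) forces R = True.
  (G ∨ M ∨ P) forces P = True.
  clause (G ∨ ¬P ∨ ¬R) is falsified — backtrack.
So B = True.
Set R = True.
  then (¬B ∨ ¬P ∨ ¬R) forces P = False.
  then (G ∨ M ∨ P) forces G = True.
All clauses satisfied.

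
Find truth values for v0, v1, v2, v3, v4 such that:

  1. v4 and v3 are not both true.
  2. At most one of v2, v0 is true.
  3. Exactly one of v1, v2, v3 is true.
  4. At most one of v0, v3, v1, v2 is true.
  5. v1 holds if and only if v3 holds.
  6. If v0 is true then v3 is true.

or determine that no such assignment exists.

v0=F, v1=F, v2=T, v3=F, v4=T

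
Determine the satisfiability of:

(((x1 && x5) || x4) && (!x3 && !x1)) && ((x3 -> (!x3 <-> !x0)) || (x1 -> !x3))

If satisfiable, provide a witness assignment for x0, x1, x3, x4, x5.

x0: True, x1: False, x3: False, x4: True, x5: False

  ((x1 && x5) || x4) && (!x3 && !x1) = True
    (x1 && x5) || x4 = True
      x1 && x5 = False
    !x3 && !x1 = True
      !x3 = True
      !x1 = True
  (x3 -> (!x3 <-> !x0)) || (x1 -> !x3) = True
    x3 -> (!x3 <-> !x0) = True
      !x3 <-> !x0 = False
        !x3 = True
        !x0 = False
    x1 -> !x3 = True
      !x3 = True
Both conjuncts True, so the formula holds.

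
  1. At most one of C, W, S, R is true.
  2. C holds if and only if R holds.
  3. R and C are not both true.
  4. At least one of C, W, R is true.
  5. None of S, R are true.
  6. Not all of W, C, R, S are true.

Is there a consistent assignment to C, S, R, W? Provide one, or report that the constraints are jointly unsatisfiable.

C = False; S = False; R = False; W = True

  (1) {C, W, S, R}: 1 true — at most one ✓
  (2) C=F, R=F — same ✓
  (3) R=F, C=F — not both ✓
  (4) {C, W, R}: 1 true — at least one ✓
  (5) {S, R}: 0 true — none ✓
  (6) {W, C, R, S}: 1/4 true — not all ✓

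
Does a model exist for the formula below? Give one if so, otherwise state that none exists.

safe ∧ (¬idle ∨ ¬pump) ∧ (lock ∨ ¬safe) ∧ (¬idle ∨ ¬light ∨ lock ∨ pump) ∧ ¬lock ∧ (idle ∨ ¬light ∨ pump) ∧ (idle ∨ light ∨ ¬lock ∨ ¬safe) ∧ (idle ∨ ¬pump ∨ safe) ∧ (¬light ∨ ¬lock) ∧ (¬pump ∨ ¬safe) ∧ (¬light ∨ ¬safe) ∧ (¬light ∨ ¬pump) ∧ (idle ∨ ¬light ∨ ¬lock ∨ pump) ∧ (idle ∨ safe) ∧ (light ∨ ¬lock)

Case lock = True:
  Clause (¬lock) is falsified — contradiction.
Case lock = False:
  (safe) forces safe = True.
  Clause (lock ∨ ¬safe) is falsified — contradiction.
Both cases fail, so the formula is unsatisfiable.

Unsatisfiable — no assignment works.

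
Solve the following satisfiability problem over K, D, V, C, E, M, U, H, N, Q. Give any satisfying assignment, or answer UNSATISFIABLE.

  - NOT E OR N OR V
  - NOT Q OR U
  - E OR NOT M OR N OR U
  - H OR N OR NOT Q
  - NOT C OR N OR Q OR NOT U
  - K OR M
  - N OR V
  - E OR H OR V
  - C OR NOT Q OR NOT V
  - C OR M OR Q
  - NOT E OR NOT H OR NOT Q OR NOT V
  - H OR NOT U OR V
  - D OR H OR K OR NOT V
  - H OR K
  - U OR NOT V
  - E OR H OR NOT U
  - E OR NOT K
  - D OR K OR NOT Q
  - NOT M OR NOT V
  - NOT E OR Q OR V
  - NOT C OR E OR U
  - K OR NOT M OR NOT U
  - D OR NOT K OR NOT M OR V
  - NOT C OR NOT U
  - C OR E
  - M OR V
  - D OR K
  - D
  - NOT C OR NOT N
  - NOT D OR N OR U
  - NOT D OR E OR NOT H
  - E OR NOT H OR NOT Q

K = True; D = True; V = False; C = False; E = True; M = True; U = True; H = True; N = True; Q = True

Unit clause (D) forces D = True.
Set K = True.
  then (E OR NOT K) forces E = True.
Try V = True:
  (U OR NOT V) forces U = True.
  (NOT M OR NOT V) forces M = False.
  (NOT C OR NOT U) forces C = False.
  (C OR NOT Q OR NOT V) forces Q = False.
  clause (C OR M OR Q) is falsified — backtrack.
So V = False.
  then (NOT E OR N OR V) forces N = True.
  then (NOT E OR Q OR V) forces Q = True.
  then (M OR V) forces M = True.
  then (NOT C OR NOT N) forces C = False.
  then (NOT Q OR U) forces U = True.
  then (H OR NOT U OR V) forces H = True.
All clauses satisfied.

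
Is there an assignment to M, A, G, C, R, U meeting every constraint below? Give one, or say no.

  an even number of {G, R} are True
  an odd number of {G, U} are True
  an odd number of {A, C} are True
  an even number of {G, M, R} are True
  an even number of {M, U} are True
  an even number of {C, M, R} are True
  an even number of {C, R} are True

M=F, A=F, G=T, C=T, R=T, U=F

{G, R}: 2 true → even ✓
{G, U}: 1 true → odd ✓
{A, C}: 1 true → odd ✓
{G, M, R}: 2 true → even ✓
{M, U}: 0 true → even ✓
{C, M, R}: 2 true → even ✓
{C, R}: 2 true → even ✓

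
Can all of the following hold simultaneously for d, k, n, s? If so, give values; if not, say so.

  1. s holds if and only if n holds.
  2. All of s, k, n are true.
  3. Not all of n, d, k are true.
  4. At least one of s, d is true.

d = False, k = True, n = True, s = True

  (1) s=T, n=T — same ✓
  (2) {s, k, n}: all 3 true ✓
  (3) {n, d, k}: 2/3 true — not all ✓
  (4) {s, d}: 1 true — at least one ✓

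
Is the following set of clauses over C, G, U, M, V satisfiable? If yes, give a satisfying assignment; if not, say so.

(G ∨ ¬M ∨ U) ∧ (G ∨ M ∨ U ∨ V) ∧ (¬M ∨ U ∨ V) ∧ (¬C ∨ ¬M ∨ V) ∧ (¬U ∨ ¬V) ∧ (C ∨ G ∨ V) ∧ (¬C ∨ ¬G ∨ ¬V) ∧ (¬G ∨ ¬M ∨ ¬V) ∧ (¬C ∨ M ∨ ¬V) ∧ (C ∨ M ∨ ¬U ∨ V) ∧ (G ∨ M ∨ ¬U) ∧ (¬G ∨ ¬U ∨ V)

C = False, G = True, U = False, M = False, V = True

Set C = False.
Set G = True.
Try U = True:
  (¬U ∨ ¬V) forces V = False.
  clause (¬G ∨ ¬U ∨ V) is falsified — backtrack.
So U = False.
Set M = False.
Set V = True.
All clauses satisfied.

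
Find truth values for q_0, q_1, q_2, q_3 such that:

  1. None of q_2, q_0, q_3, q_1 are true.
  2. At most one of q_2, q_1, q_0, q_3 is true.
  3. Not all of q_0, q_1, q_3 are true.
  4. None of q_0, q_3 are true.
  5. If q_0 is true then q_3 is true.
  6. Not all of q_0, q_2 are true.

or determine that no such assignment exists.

q_0 = False, q_1 = False, q_2 = False, q_3 = False

  (1) {q_2, q_0, q_3, q_1}: 0 true — none ✓
  (2) {q_2, q_1, q_0, q_3}: 0 true — at most one ✓
  (3) {q_0, q_1, q_3}: 0/3 true — not all ✓
  (4) {q_0, q_3}: 0 true — none ✓
  (5) q_0=F ⇒ q_3: vacuous ✓
  (6) {q_0, q_2}: 0/2 true — not all ✓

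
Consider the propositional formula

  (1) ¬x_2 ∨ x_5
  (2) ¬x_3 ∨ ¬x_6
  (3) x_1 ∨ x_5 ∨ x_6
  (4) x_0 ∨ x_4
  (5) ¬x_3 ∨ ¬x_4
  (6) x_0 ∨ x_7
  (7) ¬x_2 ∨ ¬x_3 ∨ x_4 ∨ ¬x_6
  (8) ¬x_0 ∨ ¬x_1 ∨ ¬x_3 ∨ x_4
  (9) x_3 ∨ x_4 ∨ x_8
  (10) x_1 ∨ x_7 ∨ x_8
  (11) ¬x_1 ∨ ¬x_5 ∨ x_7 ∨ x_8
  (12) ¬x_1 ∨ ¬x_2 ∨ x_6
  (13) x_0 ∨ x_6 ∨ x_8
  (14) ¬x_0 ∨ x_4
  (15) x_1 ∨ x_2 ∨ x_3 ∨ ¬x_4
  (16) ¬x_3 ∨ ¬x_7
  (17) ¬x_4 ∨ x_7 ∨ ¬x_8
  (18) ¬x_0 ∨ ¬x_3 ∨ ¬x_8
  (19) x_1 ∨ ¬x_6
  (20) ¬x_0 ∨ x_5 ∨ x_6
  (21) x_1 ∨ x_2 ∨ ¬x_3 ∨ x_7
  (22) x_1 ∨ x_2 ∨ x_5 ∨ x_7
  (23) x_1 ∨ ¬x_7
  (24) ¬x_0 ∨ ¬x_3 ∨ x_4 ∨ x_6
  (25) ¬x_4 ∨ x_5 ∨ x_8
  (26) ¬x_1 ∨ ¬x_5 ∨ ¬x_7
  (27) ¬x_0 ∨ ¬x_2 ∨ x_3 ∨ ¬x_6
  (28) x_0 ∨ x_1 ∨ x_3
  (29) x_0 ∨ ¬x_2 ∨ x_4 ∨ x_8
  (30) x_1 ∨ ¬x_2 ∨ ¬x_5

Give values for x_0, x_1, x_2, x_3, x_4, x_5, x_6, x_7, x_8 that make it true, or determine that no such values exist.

x_0=F, x_1=T, x_2=F, x_3=F, x_4=T, x_5=F, x_6=F, x_7=T, x_8=T

Set x_0 = False.
  then (x_0 ∨ x_4) forces x_4 = True.
  then (¬x_3 ∨ ¬x_4) forces x_3 = False.
  then (x_0 ∨ x_7) forces x_7 = True.
  then (x_1 ∨ ¬x_7) forces x_1 = True.
  then (¬x_1 ∨ ¬x_5 ∨ ¬x_7) forces x_5 = False.
  then (¬x_2 ∨ x_5) forces x_2 = False.
  then (¬x_4 ∨ x_5 ∨ x_8) forces x_8 = True.
Set x_6 = False.
All clauses satisfied.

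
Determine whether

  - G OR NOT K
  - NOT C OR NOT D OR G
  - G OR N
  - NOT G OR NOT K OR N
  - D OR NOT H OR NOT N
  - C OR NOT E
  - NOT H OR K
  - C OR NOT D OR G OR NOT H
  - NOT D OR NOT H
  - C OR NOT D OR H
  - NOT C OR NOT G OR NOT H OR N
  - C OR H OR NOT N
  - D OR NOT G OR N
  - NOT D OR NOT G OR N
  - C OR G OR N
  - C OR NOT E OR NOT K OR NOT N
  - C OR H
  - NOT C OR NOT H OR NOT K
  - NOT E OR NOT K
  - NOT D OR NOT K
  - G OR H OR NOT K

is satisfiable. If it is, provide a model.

Set G = True.
Try H = True:
  (NOT H OR K) forces K = True.
  (NOT G OR NOT K OR N) forces N = True.
  (D OR NOT H OR NOT N) forces D = True.
  clause (NOT D OR NOT H) is falsified — backtrack.
So H = False.
  then (C OR H) forces C = True.
Set E = False.
Set D = False.
  then (D OR NOT G OR N) forces N = True.
Set K = True.
All clauses satisfied.

G=T; H=F; C=T; E=F; D=F; N=T; K=T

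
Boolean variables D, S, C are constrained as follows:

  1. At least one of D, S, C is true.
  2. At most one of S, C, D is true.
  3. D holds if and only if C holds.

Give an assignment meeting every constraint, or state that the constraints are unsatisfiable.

D = False, S = True, C = False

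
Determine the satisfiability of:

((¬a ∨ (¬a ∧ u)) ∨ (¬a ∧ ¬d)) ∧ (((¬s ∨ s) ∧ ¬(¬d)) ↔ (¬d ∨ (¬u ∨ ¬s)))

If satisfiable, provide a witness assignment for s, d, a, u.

s = True, d = True, a = False, u = False

  (¬a ∨ (¬a ∧ u)) ∨ (¬a ∧ ¬d) = True
    ¬a ∨ (¬a ∧ u) = True
      ¬a = True
      ¬a ∧ u = False
        ¬a = True
    ¬a ∧ ¬d = False
      ¬a = True
      ¬d = False
  ((¬s ∨ s) ∧ ¬(¬d)) ↔ (¬d ∨ (¬u ∨ ¬s)) = True
    (¬s ∨ s) ∧ ¬(¬d) = True
      ¬s ∨ s = True
        ¬s = False
      ¬(¬d) = True
        ¬d = False
    ¬d ∨ (¬u ∨ ¬s) = True
      ¬d = False
      ¬u ∨ ¬s = True
        ¬u = True
        ¬s = False
Both conjuncts True, so the formula holds.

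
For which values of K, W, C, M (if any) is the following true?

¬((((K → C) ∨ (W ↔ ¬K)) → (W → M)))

K = True, W = True, C = True, M = False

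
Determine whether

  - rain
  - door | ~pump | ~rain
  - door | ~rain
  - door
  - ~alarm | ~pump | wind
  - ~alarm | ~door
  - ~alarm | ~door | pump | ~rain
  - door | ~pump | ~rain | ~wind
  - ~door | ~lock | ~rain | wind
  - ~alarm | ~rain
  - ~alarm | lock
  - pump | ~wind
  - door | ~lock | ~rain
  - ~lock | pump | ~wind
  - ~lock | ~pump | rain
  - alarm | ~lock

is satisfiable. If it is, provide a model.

Unit clause (rain) forces rain = True.
In (door | ~rain) only door is left, so door = True.
In (~alarm | ~door) only ~alarm is left, so alarm = False.
In (alarm | ~lock) only ~lock is left, so lock = False.
Set wind = False.
Set pump = True.
All clauses satisfied.

wind=F, pump=T, door=T, lock=F, rain=T, alarm=F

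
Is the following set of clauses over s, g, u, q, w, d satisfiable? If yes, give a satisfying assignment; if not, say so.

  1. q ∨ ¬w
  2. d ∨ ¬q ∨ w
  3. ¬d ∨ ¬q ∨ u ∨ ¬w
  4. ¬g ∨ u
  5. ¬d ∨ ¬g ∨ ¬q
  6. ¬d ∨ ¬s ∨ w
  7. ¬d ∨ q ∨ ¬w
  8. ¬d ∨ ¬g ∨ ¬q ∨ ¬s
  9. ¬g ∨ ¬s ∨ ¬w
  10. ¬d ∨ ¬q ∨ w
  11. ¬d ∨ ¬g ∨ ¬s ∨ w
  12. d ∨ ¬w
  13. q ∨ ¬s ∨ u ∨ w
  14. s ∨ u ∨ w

s = False; g = True; u = True; q = False; w = False; d = True

Set s = False.
Set g = True.
  then (¬g ∨ u) forces u = True.
Set q = False.
  then (q ∨ ¬w) forces w = False.
Set d = True.
All clauses satisfied.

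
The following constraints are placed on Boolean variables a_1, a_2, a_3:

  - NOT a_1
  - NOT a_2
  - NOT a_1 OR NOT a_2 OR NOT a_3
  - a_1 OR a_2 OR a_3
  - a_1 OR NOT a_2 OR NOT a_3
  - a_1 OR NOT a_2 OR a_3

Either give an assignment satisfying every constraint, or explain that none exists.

Unit clause (NOT a_1) forces a_1 = False.
Unit clause (NOT a_2) forces a_2 = False.
In (a_1 OR a_2 OR a_3) only a_3 is left, so a_3 = True.
Check each clause:
  (NOT a_1): NOT a_1 holds.
  (NOT a_2): NOT a_2 holds.
  (NOT a_1 OR NOT a_2 OR NOT a_3): NOT a_1 holds.
  (a_1 OR a_2 OR a_3): a_3 holds.
  (a_1 OR NOT a_2 OR NOT a_3): NOT a_2 holds.
  (a_1 OR NOT a_2 OR a_3): NOT a_2 holds.
All clauses satisfied.

a_1: False; a_2: False; a_3: True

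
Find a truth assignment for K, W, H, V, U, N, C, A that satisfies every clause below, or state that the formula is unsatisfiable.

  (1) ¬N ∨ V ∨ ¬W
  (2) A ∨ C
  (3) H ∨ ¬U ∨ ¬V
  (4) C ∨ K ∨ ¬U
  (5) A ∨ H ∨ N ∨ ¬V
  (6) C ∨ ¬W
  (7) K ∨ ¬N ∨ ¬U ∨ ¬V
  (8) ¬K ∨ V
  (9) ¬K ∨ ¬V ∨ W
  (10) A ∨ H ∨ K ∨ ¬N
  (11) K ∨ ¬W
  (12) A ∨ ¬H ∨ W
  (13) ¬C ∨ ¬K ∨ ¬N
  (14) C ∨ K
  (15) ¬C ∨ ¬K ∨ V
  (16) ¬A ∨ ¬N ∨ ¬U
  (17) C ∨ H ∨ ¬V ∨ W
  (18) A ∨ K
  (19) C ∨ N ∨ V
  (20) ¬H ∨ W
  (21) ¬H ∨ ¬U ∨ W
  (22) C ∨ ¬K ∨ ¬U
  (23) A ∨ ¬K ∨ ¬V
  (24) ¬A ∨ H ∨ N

K: False, W: False, H: False, V: False, U: False, N: True, C: True, A: True

Set K = False.
  then (K ∨ ¬W) forces W = False.
  then (C ∨ K) forces C = True.
  then (A ∨ K) forces A = True.
  then (¬H ∨ W) forces H = False.
  then (¬A ∨ H ∨ N) forces N = True.
  then (¬A ∨ ¬N ∨ ¬U) forces U = False.
Set V = False.
All clauses satisfied.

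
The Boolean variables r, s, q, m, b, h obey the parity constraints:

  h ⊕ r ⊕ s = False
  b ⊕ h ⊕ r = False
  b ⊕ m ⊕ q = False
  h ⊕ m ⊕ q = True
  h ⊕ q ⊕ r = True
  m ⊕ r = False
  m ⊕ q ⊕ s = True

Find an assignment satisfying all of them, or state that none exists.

Adding constraints 1, 2, 3, 7 mod 2: every variable appears an even number of times on the left, so the left side is 0.
But the right sides sum to 1 (mod 2). 0 ≠ 1 — the system is inconsistent.

Unsatisfiable — no assignment works.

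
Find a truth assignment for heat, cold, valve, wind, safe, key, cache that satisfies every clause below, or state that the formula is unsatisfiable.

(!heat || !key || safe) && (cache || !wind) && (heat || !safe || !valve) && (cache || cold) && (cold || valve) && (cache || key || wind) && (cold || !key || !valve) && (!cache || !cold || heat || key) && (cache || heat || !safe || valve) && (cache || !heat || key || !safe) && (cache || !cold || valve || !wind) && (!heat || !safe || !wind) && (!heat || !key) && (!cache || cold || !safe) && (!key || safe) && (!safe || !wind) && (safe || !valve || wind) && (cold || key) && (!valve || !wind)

heat = True, cold = True, valve = True, wind = False, safe = True, key = False, cache = True

Set heat = True.
  then (!heat || !key) forces key = False.
  then (cold || key) forces cold = True.
Set valve = True.
  then (!valve || !wind) forces wind = False.
  then (cache || key || wind) forces cache = True.
  then (safe || !valve || wind) forces safe = True.
All clauses satisfied.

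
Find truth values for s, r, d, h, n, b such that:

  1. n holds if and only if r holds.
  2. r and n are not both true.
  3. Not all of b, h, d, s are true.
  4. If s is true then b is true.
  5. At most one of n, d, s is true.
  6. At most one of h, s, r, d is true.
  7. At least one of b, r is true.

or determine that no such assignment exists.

s=F, r=F, d=F, h=T, n=F, b=T

  (1) n=F, r=F — same ✓
  (2) r=F, n=F — not both ✓
  (3) {b, h, d, s}: 2/4 true — not all ✓
  (4) s=F ⇒ b: vacuous ✓
  (5) {n, d, s}: 0 true — at most one ✓
  (6) {h, s, r, d}: 1 true — at most one ✓
  (7) {b, r}: 1 true — at least one ✓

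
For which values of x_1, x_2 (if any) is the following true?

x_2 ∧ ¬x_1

x_1: False, x_2: True

  ¬x_1 = True
Both conjuncts True, so the formula holds.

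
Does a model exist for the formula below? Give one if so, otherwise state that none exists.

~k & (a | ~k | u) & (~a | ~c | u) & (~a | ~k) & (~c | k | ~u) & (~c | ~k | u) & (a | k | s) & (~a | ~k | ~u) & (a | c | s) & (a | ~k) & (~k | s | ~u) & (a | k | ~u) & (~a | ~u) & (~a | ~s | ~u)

k = False, s = True, u = False, a = True, c = False

Unit clause (~k) forces k = False.
Set s = True.
Try u = True:
  (~c | k | ~u) forces c = False.
  (a | k | ~u) forces a = True.
  clause (~a | ~u) is falsified — backtrack.
So u = False.
Set a = True.
  then (~a | ~c | u) forces c = False.
All clauses satisfied.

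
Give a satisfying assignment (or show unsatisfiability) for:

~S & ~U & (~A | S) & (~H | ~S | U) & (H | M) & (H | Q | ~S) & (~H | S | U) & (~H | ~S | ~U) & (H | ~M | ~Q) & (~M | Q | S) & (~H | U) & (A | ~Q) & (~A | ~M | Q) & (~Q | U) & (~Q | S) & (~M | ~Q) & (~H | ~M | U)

Unsatisfiable — no assignment works.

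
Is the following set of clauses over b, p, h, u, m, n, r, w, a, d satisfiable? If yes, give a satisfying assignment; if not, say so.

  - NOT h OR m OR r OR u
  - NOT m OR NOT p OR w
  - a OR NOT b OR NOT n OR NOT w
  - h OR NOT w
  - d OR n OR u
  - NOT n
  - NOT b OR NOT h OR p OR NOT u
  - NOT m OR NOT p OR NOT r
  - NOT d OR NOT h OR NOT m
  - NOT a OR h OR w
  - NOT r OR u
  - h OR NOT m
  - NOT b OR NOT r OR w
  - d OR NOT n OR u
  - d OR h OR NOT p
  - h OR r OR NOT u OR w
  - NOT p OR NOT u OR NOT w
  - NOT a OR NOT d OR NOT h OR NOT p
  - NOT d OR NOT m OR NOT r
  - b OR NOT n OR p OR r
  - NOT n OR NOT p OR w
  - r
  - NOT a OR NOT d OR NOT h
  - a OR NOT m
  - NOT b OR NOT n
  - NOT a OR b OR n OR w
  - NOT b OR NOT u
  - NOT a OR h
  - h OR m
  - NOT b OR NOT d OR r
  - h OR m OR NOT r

Unit clause (NOT n) forces n = False.
Unit clause (r) forces r = True.
In (NOT r OR u) only u is left, so u = True.
In (NOT b OR NOT u) only NOT b is left, so b = False.
Set p = False.
Try h = False:
  (h OR NOT w) forces w = False.
  (NOT a OR h OR w) forces a = False.
  (h OR NOT m) forces m = False.
  clause (h OR m) is falsified — backtrack.
So h = True.
Set m = True.
  then (NOT d OR NOT h OR NOT m) forces d = False.
  then (a OR NOT m) forces a = True.
  then (NOT a OR b OR n OR w) forces w = True.
All clauses satisfied.

b = False; p = False; h = True; u = True; m = True; n = False; r = True; w = True; a = True; d = False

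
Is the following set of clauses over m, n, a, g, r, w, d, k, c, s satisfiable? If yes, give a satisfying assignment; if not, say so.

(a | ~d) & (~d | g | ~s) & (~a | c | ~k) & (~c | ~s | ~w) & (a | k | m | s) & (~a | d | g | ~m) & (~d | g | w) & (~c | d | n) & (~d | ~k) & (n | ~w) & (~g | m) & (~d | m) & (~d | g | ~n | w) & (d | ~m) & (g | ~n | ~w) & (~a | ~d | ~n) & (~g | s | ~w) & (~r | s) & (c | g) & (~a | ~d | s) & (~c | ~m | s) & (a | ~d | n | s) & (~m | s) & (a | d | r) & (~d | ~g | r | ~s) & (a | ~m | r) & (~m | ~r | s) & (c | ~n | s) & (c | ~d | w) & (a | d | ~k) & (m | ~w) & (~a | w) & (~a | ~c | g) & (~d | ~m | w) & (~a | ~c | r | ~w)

m = False; n = True; a = False; g = False; r = True; w = False; d = False; k = False; c = True; s = True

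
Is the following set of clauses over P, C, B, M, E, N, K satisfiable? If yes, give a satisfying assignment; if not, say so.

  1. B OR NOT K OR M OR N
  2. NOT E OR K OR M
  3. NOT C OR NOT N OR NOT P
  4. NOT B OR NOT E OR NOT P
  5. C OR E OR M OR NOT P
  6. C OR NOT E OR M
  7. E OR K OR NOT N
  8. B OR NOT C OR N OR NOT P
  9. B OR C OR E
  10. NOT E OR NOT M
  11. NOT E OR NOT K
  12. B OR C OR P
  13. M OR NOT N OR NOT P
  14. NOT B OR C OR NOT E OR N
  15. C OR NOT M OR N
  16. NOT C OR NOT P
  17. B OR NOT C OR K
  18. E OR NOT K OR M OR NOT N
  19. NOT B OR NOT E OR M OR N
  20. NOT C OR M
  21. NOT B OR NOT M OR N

Set P = False.
Set C = True.
  then (NOT C OR M) forces M = True.
  then (NOT E OR NOT M) forces E = False.
Set B = False.
  then (B OR NOT C OR K) forces K = True.
Set N = False.
All clauses satisfied.

P=F, C=T, B=F, M=T, E=F, N=F, K=T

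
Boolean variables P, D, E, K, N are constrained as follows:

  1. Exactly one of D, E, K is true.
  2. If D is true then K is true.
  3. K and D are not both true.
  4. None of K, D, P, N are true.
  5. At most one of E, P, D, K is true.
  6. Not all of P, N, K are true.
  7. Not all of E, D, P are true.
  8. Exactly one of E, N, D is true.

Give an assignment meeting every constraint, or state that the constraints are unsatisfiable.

P = False; D = False; E = True; K = False; N = False

  (1) {D, E, K}: 1 true — exactly one ✓
  (2) D=F ⇒ K: vacuous ✓
  (3) K=F, D=F — not both ✓
  (4) {K, D, P, N}: 0 true — none ✓
  (5) {E, P, D, K}: 1 true — at most one ✓
  (6) {P, N, K}: 0/3 true — not all ✓
  (7) {E, D, P}: 1/3 true — not all ✓
  (8) {E, N, D}: 1 true — exactly one ✓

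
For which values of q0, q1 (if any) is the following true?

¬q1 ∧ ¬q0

q0 = False, q1 = False

  ¬q1 = True
  ¬q0 = True
Both conjuncts True, so the formula holds.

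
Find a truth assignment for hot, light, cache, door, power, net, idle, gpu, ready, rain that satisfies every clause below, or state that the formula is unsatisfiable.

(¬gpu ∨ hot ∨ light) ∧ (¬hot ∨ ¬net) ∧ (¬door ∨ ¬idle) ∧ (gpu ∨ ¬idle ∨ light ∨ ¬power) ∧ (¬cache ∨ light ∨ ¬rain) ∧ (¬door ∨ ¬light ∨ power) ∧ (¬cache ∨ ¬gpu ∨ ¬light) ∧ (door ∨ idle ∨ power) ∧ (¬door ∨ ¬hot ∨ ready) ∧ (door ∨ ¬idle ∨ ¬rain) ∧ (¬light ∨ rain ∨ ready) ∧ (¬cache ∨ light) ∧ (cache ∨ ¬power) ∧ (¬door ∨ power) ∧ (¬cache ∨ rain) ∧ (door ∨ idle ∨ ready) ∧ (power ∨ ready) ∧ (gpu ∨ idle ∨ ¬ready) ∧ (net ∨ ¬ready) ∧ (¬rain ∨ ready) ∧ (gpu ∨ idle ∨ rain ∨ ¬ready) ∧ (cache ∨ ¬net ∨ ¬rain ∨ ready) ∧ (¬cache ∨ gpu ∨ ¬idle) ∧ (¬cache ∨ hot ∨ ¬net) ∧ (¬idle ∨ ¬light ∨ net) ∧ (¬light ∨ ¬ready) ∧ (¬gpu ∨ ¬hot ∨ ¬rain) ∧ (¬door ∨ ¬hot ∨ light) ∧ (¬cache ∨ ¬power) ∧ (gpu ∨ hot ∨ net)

hot: False, light: False, cache: False, door: False, power: False, net: True, idle: True, gpu: False, ready: True, rain: False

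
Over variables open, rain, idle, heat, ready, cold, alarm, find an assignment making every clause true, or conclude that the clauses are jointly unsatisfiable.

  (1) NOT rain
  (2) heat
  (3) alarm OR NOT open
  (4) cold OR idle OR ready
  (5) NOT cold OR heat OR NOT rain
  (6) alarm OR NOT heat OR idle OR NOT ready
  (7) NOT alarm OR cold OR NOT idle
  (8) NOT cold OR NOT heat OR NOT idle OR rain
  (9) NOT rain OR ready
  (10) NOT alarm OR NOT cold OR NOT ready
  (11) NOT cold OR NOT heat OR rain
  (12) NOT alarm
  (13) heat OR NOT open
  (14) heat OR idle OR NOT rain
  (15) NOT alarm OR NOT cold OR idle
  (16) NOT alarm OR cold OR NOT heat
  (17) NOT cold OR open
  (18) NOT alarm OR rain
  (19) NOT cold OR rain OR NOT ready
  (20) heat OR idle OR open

Unit clause (NOT rain) forces rain = False.
Unit clause (heat) forces heat = True.
In (NOT cold OR NOT heat OR rain) only NOT cold is left, so cold = False.
Unit clause (NOT alarm) forces alarm = False.
In (alarm OR NOT open) only NOT open is left, so open = False.
Try idle = False:
  (cold OR idle OR ready) forces ready = True.
  clause (alarm OR NOT heat OR idle OR NOT ready) is falsified — backtrack.
So idle = True.
Set ready = False.
All clauses satisfied.

open = False, rain = False, idle = True, heat = True, ready = False, cold = False, alarm = False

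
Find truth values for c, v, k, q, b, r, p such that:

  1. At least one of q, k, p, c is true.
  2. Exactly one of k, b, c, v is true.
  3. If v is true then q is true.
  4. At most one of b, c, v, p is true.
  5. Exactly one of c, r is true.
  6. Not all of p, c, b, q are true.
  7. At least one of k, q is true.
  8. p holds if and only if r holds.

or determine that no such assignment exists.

c = True; v = False; k = False; q = True; b = False; r = False; p = False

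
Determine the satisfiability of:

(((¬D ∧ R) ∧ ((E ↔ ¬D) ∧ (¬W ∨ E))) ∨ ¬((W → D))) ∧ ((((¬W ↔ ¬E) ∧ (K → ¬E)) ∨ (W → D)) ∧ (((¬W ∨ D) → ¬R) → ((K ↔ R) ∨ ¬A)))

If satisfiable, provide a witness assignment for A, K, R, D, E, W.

A=F, K=F, R=F, D=F, E=T, W=T

  ((¬D ∧ R) ∧ ((E ↔ ¬D) ∧ (¬W ∨ E))) ∨ ¬((W → D)) = True
    (¬D ∧ R) ∧ ((E ↔ ¬D) ∧ (¬W ∨ E)) = False
      ¬D ∧ R = False
        ¬D = True
      (E ↔ ¬D) ∧ (¬W ∨ E) = True
        E ↔ ¬D = True
          ¬D = True
        ¬W ∨ E = True
          ¬W = False
    ¬((W → D)) = True
      W → D = False
  (((¬W ↔ ¬E) ∧ (K → ¬E)) ∨ (W → D)) ∧ (((¬W ∨ D) → ¬R) → ((K ↔ R) ∨ ¬A)) = True
    ((¬W ↔ ¬E) ∧ (K → ¬E)) ∨ (W → D) = True
      (¬W ↔ ¬E) ∧ (K → ¬E) = True
        ¬W ↔ ¬E = True
          ¬W = False
          ¬E = False
        K → ¬E = True
          ¬E = False
      W → D = False
    ((¬W ∨ D) → ¬R) → ((K ↔ R) ∨ ¬A) = True
      (¬W ∨ D) → ¬R = True
        ¬W ∨ D = False
          ¬W = False
        ¬R = True
      (K ↔ R) ∨ ¬A = True
        K ↔ R = True
        ¬A = True
Both conjuncts True, so the formula holds.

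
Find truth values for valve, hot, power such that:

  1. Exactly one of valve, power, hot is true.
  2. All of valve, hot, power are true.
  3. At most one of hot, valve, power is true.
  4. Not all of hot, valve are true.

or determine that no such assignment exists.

Case hot = True:
  (1) with hot=T forces valve = False.
  Constraint (2) is violated (valve=F) — contradiction.
Case hot = False:
  Constraint (2) is violated (hot=F) — contradiction.
Both cases fail — unsatisfiable.

The formula is unsatisfiable.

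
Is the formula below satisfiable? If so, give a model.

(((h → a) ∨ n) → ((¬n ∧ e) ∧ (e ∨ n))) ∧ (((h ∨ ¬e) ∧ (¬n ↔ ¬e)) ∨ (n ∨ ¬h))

e=T, a=F, n=F, h=F

  ((h → a) ∨ n) → ((¬n ∧ e) ∧ (e ∨ n)) = True
    (h → a) ∨ n = True
      h → a = True
    (¬n ∧ e) ∧ (e ∨ n) = True
      ¬n ∧ e = True
        ¬n = True
      e ∨ n = True
  ((h ∨ ¬e) ∧ (¬n ↔ ¬e)) ∨ (n ∨ ¬h) = True
    (h ∨ ¬e) ∧ (¬n ↔ ¬e) = False
      h ∨ ¬e = False
        ¬e = False
      ¬n ↔ ¬e = False
        ¬n = True
        ¬e = False
    n ∨ ¬h = True
      ¬h = True
Both conjuncts True, so the formula holds.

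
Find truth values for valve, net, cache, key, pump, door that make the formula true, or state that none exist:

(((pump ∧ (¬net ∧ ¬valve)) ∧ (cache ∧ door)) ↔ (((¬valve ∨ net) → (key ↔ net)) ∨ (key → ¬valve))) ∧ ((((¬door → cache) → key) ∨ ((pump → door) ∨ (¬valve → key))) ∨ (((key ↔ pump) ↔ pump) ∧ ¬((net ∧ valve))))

valve = False, net = False, cache = True, key = False, pump = True, door = True

  ((pump ∧ (¬net ∧ ¬valve)) ∧ (cache ∧ door)) ↔ (((¬valve ∨ net) → (key ↔ net)) ∨ (key → ¬valve)) = True
    (pump ∧ (¬net ∧ ¬valve)) ∧ (cache ∧ door) = True
      pump ∧ (¬net ∧ ¬valve) = True
        ¬net ∧ ¬valve = True
          ¬net = True
          ¬valve = True
      cache ∧ door = True
    ((¬valve ∨ net) → (key ↔ net)) ∨ (key → ¬valve) = True
      (¬valve ∨ net) → (key ↔ net) = True
        ¬valve ∨ net = True
          ¬valve = True
        key ↔ net = True
      key → ¬valve = True
        ¬valve = True
  (((¬door → cache) → key) ∨ ((pump → door) ∨ (¬valve → key))) ∨ (((key ↔ pump) ↔ pump) ∧ ¬((net ∧ valve))) = True
    ((¬door → cache) → key) ∨ ((pump → door) ∨ (¬valve → key)) = True
      (¬door → cache) → key = False
        ¬door → cache = True
          ¬door = False
      (pump → door) ∨ (¬valve → key) = True
        pump → door = True
        ¬valve → key = False
          ¬valve = True
    ((key ↔ pump) ↔ pump) ∧ ¬((net ∧ valve)) = False
      (key ↔ pump) ↔ pump = False
        key ↔ pump = False
      ¬((net ∧ valve)) = True
        net ∧ valve = False
Both conjuncts True, so the formula holds.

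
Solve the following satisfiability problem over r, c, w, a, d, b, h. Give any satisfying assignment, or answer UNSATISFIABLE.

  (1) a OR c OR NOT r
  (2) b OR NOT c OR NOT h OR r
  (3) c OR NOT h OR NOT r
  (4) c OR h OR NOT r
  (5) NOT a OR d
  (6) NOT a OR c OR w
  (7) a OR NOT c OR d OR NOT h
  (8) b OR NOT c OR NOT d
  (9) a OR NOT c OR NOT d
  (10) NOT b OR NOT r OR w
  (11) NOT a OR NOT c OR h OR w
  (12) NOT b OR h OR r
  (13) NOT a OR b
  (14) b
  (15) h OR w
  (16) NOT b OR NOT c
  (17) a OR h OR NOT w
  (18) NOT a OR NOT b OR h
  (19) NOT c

Unit clause (b) forces b = True.
In (NOT b OR NOT c) only NOT c is left, so c = False.
Try r = True:
  (a OR c OR NOT r) forces a = True.
  (c OR NOT h OR NOT r) forces h = False.
  clause (c OR h OR NOT r) is falsified — backtrack.
So r = False.
  then (NOT b OR h OR r) forces h = True.
Set w = True.
Set a = False.
Set d = False.
All clauses satisfied.

r: False, c: False, w: True, a: False, d: False, b: True, h: True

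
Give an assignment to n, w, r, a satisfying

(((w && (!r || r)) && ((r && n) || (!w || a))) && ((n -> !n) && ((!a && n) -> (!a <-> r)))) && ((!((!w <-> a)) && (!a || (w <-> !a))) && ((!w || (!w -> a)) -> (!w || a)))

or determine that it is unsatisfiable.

Unsatisfiable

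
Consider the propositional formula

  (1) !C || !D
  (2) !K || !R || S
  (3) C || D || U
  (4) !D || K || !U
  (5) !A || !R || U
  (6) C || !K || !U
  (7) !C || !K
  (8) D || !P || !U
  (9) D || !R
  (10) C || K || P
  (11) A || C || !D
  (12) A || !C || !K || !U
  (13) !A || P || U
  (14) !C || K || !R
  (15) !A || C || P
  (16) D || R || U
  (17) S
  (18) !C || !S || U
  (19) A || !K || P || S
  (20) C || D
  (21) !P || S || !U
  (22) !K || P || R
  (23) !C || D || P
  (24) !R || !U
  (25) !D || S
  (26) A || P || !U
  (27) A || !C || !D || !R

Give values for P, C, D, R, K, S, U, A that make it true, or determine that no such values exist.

P: True, C: False, D: True, R: False, K: True, S: True, U: False, A: True

Unit clause (S) forces S = True.
Set P = True.
Try C = True:
  (!C || !D) forces D = False.
  (!C || !K) forces K = False.
  (D || !P || !U) forces U = False.
  clause (!C || !S || U) is falsified — backtrack.
So C = False.
  then (C || D) forces D = True.
  then (A || C || !D) forces A = True.
Set R = False.
Set K = True.
  then (C || !K || !U) forces U = False.
All clauses satisfied.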